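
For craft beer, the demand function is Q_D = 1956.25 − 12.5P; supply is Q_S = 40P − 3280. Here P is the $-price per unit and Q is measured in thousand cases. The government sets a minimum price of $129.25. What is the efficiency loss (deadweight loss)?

$7144.53 thousand

In inverse form: demand P = 156.5 − 0.08Q, supply P = 82 + 0.025Q.
Competitive equilibrium: 156.5 − 0.08Q = 82 + 0.025Q → Q* = 709.52381, P* = 99.7381.
At the floor P = 129.25, quantity demanded = (156.5 − 129.25)/0.08 = 340.625.
Sellers' marginal cost at Q' = 340.625: 82 + 0.025·340.625 = 90.51563.
ΔQ = 709.52381 − 340.625 = 368.89881; wedge = 129.25 − 90.51563 = 38.73437.
Deadweight loss = ½ × 368.89881 × 38.73437 = $7144.53 thousand.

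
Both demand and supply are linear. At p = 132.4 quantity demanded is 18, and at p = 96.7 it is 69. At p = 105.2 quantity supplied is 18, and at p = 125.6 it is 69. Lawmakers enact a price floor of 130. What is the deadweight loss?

Demand slope = (96.7 − 132.4)/(69 − 18) = −0.7, so p = 145 − 0.7q.
Supply slope = (125.6 − 105.2)/(69 − 18) = 0.4, so p = 98 + 0.4q.
Competitive equilibrium: 145 − 0.7q = 98 + 0.4q → q* = 42.7273, p* = 115.0909.
At the floor p = 130, quantity demanded = (145 − 130)/0.7 = 21.4286.
Sellers' marginal cost at q' = 21.4286: 98 + 0.4·21.4286 = 106.5714.
Δq = 42.7273 − 21.4286 = 21.2987; wedge = 130 − 106.5714 = 23.4286.
DWL = ½ × 21.2987 × 23.4286 = 249.50.

249.50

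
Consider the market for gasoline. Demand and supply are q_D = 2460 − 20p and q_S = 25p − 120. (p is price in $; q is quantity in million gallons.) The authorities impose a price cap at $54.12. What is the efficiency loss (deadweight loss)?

In inverse form: demand p = 123 − 0.05q, supply p = 4.8 + 0.04q.
Competitive equilibrium: 123 − 0.05q = 4.8 + 0.04q → q* = 1313.3333, p* = 57.3333.
At the ceiling p = 54.12, quantity supplied = (54.12 − 4.8)/0.04 = 1233.
Willingness to pay at q' = 1233: 123 − 0.05·1233 = 61.35.
Δq = 1313.3333 − 1233 = 80.3333; wedge = 61.35 − 54.12 = 7.23.
The triangle = ½ × 80.3333 × 7.23 = $290.405 million.

$290.405 million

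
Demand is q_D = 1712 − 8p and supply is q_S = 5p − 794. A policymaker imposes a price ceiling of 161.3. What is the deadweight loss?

4023.14

In inverse form: demand p = 214 − 0.125q, supply p = 158.8 + 0.2q.
Competitive equilibrium: 214 − 0.125q = 158.8 + 0.2q → q* = 169.84615, p* = 192.76923.
At the ceiling p = 161.3, quantity supplied = (161.3 − 158.8)/0.2 = 12.5.
Willingness to pay at q' = 12.5: 214 − 0.125·12.5 = 212.4375.
Δq = 169.84615 − 12.5 = 157.34615; wedge = 212.4375 − 161.3 = 51.1375.
The triangle = ½ × 157.34615 × 51.1375 = 4023.14.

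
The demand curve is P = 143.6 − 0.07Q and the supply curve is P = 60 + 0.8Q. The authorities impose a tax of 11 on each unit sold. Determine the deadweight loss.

69.54

Competitive equilibrium: 143.6 − 0.07Q = 60 + 0.8Q → Q* = 96.092, P* = 136.8736.
With the tax, the buyer price exceeds the seller price by 11: (143.6 − 0.07Q) − (60 + 0.8Q) = 11 → Q' = 83.4483.
ΔQ = 96.092 − 83.4483 = 12.6437; the wedge equals the tax, 11.
Welfare loss = ½ × 12.6437 × 11 = 69.54.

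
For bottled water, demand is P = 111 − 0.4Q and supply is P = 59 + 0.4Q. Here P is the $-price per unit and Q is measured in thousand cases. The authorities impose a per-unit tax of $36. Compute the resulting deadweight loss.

$810 thousand

Competitive equilibrium: 111 − 0.4Q = 59 + 0.4Q → Q* = 65, P* = 85.
With the tax, the buyer price exceeds the seller price by 36: (111 − 0.4Q) − (59 + 0.4Q) = 36 → Q' = 20.
ΔQ = 65 − 20 = 45; the wedge equals the tax, 36.
Deadweight loss = ½ × 45 × 36 = $810 thousand.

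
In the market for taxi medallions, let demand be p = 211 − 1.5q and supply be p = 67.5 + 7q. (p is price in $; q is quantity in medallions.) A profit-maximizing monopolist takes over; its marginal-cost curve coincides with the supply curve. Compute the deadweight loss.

$27.25

Competitive equilibrium: 211 − 1.5q = 67.5 + 7q → q* = 16.8824, p* = 185.6765.
Marginal revenue: MR = 211 − 3q. Set MR = MC: 211 − 3q = 67.5 + 7q → q_m = 14.35.
Price p_m = 211 − 1.5·14.35 = 189.475; MC(q_m) = 67.5 + 7·14.35 = 167.95.
Competitive q* = 16.8824, so Δq = 2.5324; wedge = 189.475 − 167.95 = 21.525.
Deadweight loss = ½ × 2.5324 × 21.525 = $27.25.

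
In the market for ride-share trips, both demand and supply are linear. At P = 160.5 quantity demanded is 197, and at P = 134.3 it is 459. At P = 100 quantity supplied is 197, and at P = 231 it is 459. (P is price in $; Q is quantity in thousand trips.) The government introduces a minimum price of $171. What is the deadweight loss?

Demand slope = (134.3 − 160.5)/(459 − 197) = −0.1, so P = 180.2 − 0.1Q.
Supply slope = (231 − 100)/(459 − 197) = 0.5, so P = 1.5 + 0.5Q.
Competitive equilibrium: 180.2 − 0.1Q = 1.5 + 0.5Q → Q* = 297.8333, P* = 150.4167.
At the floor P = 171, quantity demanded = (180.2 − 171)/0.1 = 92.
Sellers' marginal cost at Q' = 92: 1.5 + 0.5·92 = 47.5.
ΔQ = 297.8333 − 92 = 205.8333; wedge = 171 − 47.5 = 123.5.
Welfare loss = ½ × 205.8333 × 123.5 = $12710.21 thousand.

$12710.21 thousand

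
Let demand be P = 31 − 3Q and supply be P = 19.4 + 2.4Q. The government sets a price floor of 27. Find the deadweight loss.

Competitive equilibrium: 31 − 3Q = 19.4 + 2.4Q → Q* = 2.1481, P* = 24.5556.
At the floor P = 27, quantity demanded = (31 − 27)/3 = 1.3333.
Sellers' marginal cost at Q' = 1.3333: 19.4 + 2.4·1.3333 = 22.5999.
ΔQ = 2.1481 − 1.3333 = 0.8148; wedge = 27 − 22.5999 = 4.4001.
Welfare loss = ½ × 0.8148 × 4.4001 = 1.79.

1.79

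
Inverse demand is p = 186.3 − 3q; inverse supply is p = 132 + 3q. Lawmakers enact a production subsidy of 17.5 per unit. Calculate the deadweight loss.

25.52

Competitive equilibrium: 186.3 − 3q = 132 + 3q → q* = 9.05, p* = 159.15.
The subsidy lowers effective supply by 17.5: p = 114.5 + 3q.
New quantity: 186.3 − 3q = 114.5 + 3q → q' = 11.9667.
Overproduction Δq = 11.9667 − 9.05 = 2.9167; wedge = subsidy = 17.5.
DWL = ½ × 2.9167 × 17.5 = 25.52.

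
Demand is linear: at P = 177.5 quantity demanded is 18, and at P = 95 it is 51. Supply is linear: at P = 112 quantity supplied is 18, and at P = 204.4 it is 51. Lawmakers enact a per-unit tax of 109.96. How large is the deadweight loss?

Demand slope = (95 − 177.5)/(51 − 18) = −2.5, so P = 222.5 − 2.5Q.
Supply slope = (204.4 − 112)/(51 − 18) = 2.8, so P = 61.6 + 2.8Q.
Competitive equilibrium: 222.5 − 2.5Q = 61.6 + 2.8Q → Q* = 30.3585, P* = 146.6038.
With the tax, the buyer price exceeds the seller price by 109.96: (222.5 − 2.5Q) − (61.6 + 2.8Q) = 109.96 → Q' = 9.6113.
ΔQ = 30.3585 − 9.6113 = 20.7472; the wedge equals the tax, 109.96.
Welfare loss = ½ × 20.7472 × 109.96 = 1140.68.

1140.68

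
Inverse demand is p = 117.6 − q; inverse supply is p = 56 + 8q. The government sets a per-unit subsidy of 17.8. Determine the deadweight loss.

Competitive equilibrium: 117.6 − q = 56 + 8q → q* = 6.8444, p* = 110.7556.
The subsidy lowers effective supply by 17.8: p = 38.2 + 8q.
New quantity: 117.6 − q = 38.2 + 8q → q' = 8.8222.
Overproduction Δq = 8.8222 − 6.8444 = 1.9778; wedge = subsidy = 17.8.
Welfare loss = ½ × 1.9778 × 17.8 = 17.60.

17.60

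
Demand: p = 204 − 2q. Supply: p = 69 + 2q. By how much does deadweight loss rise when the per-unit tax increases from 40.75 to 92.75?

Competitive equilibrium: 204 − 2q = 69 + 2q → q* = 33.75, p* = 136.5.
For a per-unit tax t: Δq = t/4, so DWL = ½·t·(t/4) = t²/8.
At t = 40.75: DWL = 207.57. At t = 92.75: DWL = 1075.32.
Increase = 1075.32 − 207.57 = 867.75.

867.75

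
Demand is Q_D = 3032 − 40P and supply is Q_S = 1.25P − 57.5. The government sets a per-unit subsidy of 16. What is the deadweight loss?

In inverse form: demand P = 75.8 − 0.025Q, supply P = 46 + 0.8Q.
Competitive equilibrium: 75.8 − 0.025Q = 46 + 0.8Q → Q* = 36.1212, P* = 74.897.
The subsidy lowers effective supply by 16: P = 30 + 0.8Q.
New quantity: 75.8 − 0.025Q = 30 + 0.8Q → Q' = 55.5152.
Overproduction ΔQ = 55.5152 − 36.1212 = 19.394; wedge = subsidy = 16.
DWL = ½ × 19.394 × 16 = 155.15.

155.15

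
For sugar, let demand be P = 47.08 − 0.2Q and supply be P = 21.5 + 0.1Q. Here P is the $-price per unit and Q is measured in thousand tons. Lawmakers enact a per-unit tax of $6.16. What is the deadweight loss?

$63.24 thousand

Competitive equilibrium: 47.08 − 0.2Q = 21.5 + 0.1Q → Q* = 85.2667, P* = 30.0267.
With the tax, the buyer price exceeds the seller price by 6.16: (47.08 − 0.2Q) − (21.5 + 0.1Q) = 6.16 → Q' = 64.7333.
ΔQ = 85.2667 − 64.7333 = 20.5334; the wedge equals the tax, 6.16.
The triangle = ½ × 20.5334 × 6.16 = $63.24 thousand.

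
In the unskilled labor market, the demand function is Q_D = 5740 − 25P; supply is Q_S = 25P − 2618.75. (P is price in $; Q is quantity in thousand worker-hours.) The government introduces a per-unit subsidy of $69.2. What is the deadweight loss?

$29929 thousand

In inverse form: demand P = 229.6 − 0.04Q, supply P = 104.75 + 0.04Q.
Competitive equilibrium: 229.6 − 0.04Q = 104.75 + 0.04Q → Q* = 1560.625, P* = 167.175.
The subsidy lowers effective supply by 69.2: P = 35.55 + 0.04Q.
New quantity: 229.6 − 0.04Q = 35.55 + 0.04Q → Q' = 2425.625.
Overproduction ΔQ = 2425.625 − 1560.625 = 865; wedge = subsidy = 69.2.
Welfare loss = ½ × 865 × 69.2 = $29929 thousand.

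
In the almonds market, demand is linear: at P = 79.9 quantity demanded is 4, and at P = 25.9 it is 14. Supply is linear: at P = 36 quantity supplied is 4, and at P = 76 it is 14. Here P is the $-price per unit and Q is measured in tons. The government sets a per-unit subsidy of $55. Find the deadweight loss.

$160.90

Demand slope = (25.9 − 79.9)/(14 − 4) = −5.4, so P = 101.5 − 5.4Q.
Supply slope = (76 − 36)/(14 − 4) = 4, so P = 20 + 4Q.
Competitive equilibrium: 101.5 − 5.4Q = 20 + 4Q → Q* = 8.67021, P* = 54.68085.
The subsidy lowers effective supply by 55: P = 4Q − 35.
New quantity: 101.5 − 5.4Q = 4Q − 35 → Q' = 14.52128.
Overproduction ΔQ = 14.52128 − 8.67021 = 5.85107; wedge = subsidy = 55.
Deadweight loss = ½ × 5.85107 × 55 = $160.90.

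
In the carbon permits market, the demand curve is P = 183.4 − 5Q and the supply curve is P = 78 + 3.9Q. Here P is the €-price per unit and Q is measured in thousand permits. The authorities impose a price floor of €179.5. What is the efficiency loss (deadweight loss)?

Competitive equilibrium: 183.4 − 5Q = 78 + 3.9Q → Q* = 11.8427, P* = 124.1865.
At the floor P = 179.5, quantity demanded = (183.4 − 179.5)/5 = 0.78.
Sellers' marginal cost at Q' = 0.78: 78 + 3.9·0.78 = 81.042.
ΔQ = 11.8427 − 0.78 = 11.0627; wedge = 179.5 − 81.042 = 98.458.
Deadweight loss = ½ × 11.0627 × 98.458 = €544.61 thousand.

€544.61 thousand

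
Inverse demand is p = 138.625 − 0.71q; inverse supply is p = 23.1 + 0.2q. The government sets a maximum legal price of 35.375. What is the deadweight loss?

1956.57

Competitive equilibrium: 138.625 − 0.71q = 23.1 + 0.2q → q* = 126.9505, p* = 48.4901.
At the ceiling p = 35.375, quantity supplied = (35.375 − 23.1)/0.2 = 61.375.
Willingness to pay at q' = 61.375: 138.625 − 0.71·61.375 = 95.0488.
Δq = 126.9505 − 61.375 = 65.5755; wedge = 95.0488 − 35.375 = 59.6738.
The triangle = ½ × 65.5755 × 59.6738 = 1956.57.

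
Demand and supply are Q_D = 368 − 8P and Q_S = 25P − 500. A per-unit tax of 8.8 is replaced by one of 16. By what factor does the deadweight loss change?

In inverse form: demand P = 46 − 0.125Q, supply P = 20 + 0.04Q.
Competitive equilibrium: 46 − 0.125Q = 20 + 0.04Q → Q* = 157.5758, P* = 26.303.
For a per-unit tax t: ΔQ = t/0.165, so DWL = ½·t·(t/0.165) = t²/0.33.
At t = 8.8: DWL = 234.667. At t = 16: DWL = 775.758.
Ratio = (16/8.8)² = 3.306.

3.306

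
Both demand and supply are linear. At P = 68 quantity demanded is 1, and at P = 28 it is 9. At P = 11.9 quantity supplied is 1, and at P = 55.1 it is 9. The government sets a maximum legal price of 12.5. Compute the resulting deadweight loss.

145.14

Demand slope = (28 − 68)/(9 − 1) = −5, so P = 73 − 5Q.
Supply slope = (55.1 − 11.9)/(9 − 1) = 5.4, so P = 6.5 + 5.4Q.
Competitive equilibrium: 73 − 5Q = 6.5 + 5.4Q → Q* = 6.3942, P* = 41.0288.
At the ceiling P = 12.5, quantity supplied = (12.5 − 6.5)/5.4 = 1.1111.
Willingness to pay at Q' = 1.1111: 73 − 5·1.1111 = 67.4445.
ΔQ = 6.3942 − 1.1111 = 5.2831; wedge = 67.4445 − 12.5 = 54.9445.
Deadweight loss = ½ × 5.2831 × 54.9445 = 145.14.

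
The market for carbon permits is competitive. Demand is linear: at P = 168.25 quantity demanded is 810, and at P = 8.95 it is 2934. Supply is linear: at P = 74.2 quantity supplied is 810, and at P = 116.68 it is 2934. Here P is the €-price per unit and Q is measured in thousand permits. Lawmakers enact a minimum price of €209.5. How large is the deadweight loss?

€112651 thousand

Demand slope = (8.95 − 168.25)/(2934 − 810) = −0.075, so P = 229 − 0.075Q.
Supply slope = (116.68 − 74.2)/(2934 − 810) = 0.02, so P = 58 + 0.02Q.
Competitive equilibrium: 229 − 0.075Q = 58 + 0.02Q → Q* = 1800, P* = 94.
At the floor P = 209.5, quantity demanded = (229 − 209.5)/0.075 = 260.
Sellers' marginal cost at Q' = 260: 58 + 0.02·260 = 63.2.
ΔQ = 1800 − 260 = 1540; wedge = 209.5 − 63.2 = 146.3.
Deadweight loss = ½ × 1540 × 146.3 = €112651 thousand.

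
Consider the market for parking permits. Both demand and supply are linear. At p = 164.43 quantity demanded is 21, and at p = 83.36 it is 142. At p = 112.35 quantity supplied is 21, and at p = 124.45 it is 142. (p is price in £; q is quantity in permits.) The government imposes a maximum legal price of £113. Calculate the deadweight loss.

£1439

Demand slope = (83.36 − 164.43)/(142 − 21) = −0.67, so p = 178.5 − 0.67q.
Supply slope = (124.45 − 112.35)/(142 − 21) = 0.1, so p = 110.25 + 0.1q.
Competitive equilibrium: 178.5 − 0.67q = 110.25 + 0.1q → q* = 88.6364, p* = 119.1136.
At the ceiling p = 113, quantity supplied = (113 − 110.25)/0.1 = 27.5.
Willingness to pay at q' = 27.5: 178.5 − 0.67·27.5 = 160.075.
Δq = 88.6364 − 27.5 = 61.1364; wedge = 160.075 − 113 = 47.075.
The triangle = ½ × 61.1364 × 47.075 = £1439.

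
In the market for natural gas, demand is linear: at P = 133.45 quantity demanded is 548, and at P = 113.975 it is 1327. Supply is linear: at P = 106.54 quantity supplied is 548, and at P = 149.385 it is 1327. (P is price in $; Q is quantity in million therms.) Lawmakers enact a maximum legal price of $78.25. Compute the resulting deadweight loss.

$28950.25 million

Demand slope = (113.975 − 133.45)/(1327 − 548) = −0.025, so P = 147.15 − 0.025Q.
Supply slope = (149.385 − 106.54)/(1327 − 548) = 0.055, so P = 76.4 + 0.055Q.
Competitive equilibrium: 147.15 − 0.025Q = 76.4 + 0.055Q → Q* = 884.375, P* = 125.0406.
At the ceiling P = 78.25, quantity supplied = (78.25 − 76.4)/0.055 = 33.6364.
Willingness to pay at Q' = 33.6364: 147.15 − 0.025·33.6364 = 146.3091.
ΔQ = 884.375 − 33.6364 = 850.7386; wedge = 146.3091 − 78.25 = 68.0591.
DWL = ½ × 850.7386 × 68.0591 = $28950.25 million.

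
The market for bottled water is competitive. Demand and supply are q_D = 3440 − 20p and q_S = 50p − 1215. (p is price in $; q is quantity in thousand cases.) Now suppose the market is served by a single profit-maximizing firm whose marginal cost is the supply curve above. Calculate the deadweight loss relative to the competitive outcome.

In inverse form: demand p = 172 − 0.05q, supply p = 24.3 + 0.02q.
Competitive equilibrium: 172 − 0.05q = 24.3 + 0.02q → q* = 2110, p* = 66.5.
Marginal revenue: MR = 172 − 0.1q. Set MR = MC: 172 − 0.1q = 24.3 + 0.02q → q_m = 1230.83333.
Price p_m = 172 − 0.05·1230.83333 = 110.45833; MC(q_m) = 24.3 + 0.02·1230.83333 = 48.91667.
Competitive q* = 2110, so Δq = 879.16667; wedge = 110.45833 − 48.91667 = 61.54166.
The triangle = ½ × 879.16667 × 61.54166 = $27052.69 thousand.

$27052.69 thousand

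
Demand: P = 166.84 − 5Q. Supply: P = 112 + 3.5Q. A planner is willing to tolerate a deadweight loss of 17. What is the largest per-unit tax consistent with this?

17

Competitive equilibrium: 166.84 − 5Q = 112 + 3.5Q → Q* = 6.4518, P* = 134.5812.
A tax t gives ΔQ = t/8.5 and wedge t, so DWL = t²/17.
t²/17 = 17 → t² = 289 → t = 17.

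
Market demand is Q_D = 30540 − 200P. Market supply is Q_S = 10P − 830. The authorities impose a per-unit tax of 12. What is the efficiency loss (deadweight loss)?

685.71

In inverse form: demand P = 152.7 − 0.005Q, supply P = 83 + 0.1Q.
Competitive equilibrium: 152.7 − 0.005Q = 83 + 0.1Q → Q* = 663.8095, P* = 149.381.
With the tax, the buyer price exceeds the seller price by 12: (152.7 − 0.005Q) − (83 + 0.1Q) = 12 → Q' = 549.5238.
ΔQ = 663.8095 − 549.5238 = 114.2857; the wedge equals the tax, 12.
Deadweight loss = ½ × 114.2857 × 12 = 685.71.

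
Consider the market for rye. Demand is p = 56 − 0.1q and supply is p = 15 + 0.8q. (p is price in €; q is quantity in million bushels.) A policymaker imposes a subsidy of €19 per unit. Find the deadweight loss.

Competitive equilibrium: 56 − 0.1q = 15 + 0.8q → q* = 45.5556, p* = 51.4444.
The subsidy lowers effective supply by 19: p = 0.8q − 4.
New quantity: 56 − 0.1q = 0.8q − 4 → q' = 66.6667.
Overproduction Δq = 66.6667 − 45.5556 = 21.1111; wedge = subsidy = 19.
The triangle = ½ × 21.1111 × 19 = €200.56 million.

€200.56 million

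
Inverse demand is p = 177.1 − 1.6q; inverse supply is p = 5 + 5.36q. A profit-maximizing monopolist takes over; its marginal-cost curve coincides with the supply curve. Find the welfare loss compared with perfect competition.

74.34

Competitive equilibrium: 177.1 − 1.6q = 5 + 5.36q → q* = 24.727, p* = 137.5368.
Marginal revenue: MR = 177.1 − 3.2q. Set MR = MC: 177.1 − 3.2q = 5 + 5.36q → q_m = 20.1051.
Price p_m = 177.1 − 1.6·20.1051 = 144.9318; MC(q_m) = 5 + 5.36·20.1051 = 112.7633.
Competitive q* = 24.727, so Δq = 4.6219; wedge = 144.9318 − 112.7633 = 32.1685.
Deadweight loss = ½ × 4.6219 × 32.1685 = 74.34.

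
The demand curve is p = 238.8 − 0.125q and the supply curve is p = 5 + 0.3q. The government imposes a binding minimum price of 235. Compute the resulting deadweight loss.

57397.62

Competitive equilibrium: 238.8 − 0.125q = 5 + 0.3q → q* = 550.11765, p* = 170.03529.
At the floor p = 235, quantity demanded = (238.8 − 235)/0.125 = 30.4.
Sellers' marginal cost at q' = 30.4: 5 + 0.3·30.4 = 14.12.
Δq = 550.11765 − 30.4 = 519.71765; wedge = 235 − 14.12 = 220.88.
The triangle = ½ × 519.71765 × 220.88 = 57397.62.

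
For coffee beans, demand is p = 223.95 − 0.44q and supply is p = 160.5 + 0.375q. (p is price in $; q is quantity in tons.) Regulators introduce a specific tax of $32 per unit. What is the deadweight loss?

Competitive equilibrium: 223.95 − 0.44q = 160.5 + 0.375q → q* = 77.8528, p* = 189.6948.
With the tax, the buyer price exceeds the seller price by 32: (223.95 − 0.44q) − (160.5 + 0.375q) = 32 → q' = 38.589.
Δq = 77.8528 − 38.589 = 39.2638; the wedge equals the tax, 32.
Deadweight loss = ½ × 39.2638 × 32 = $628.22.

$628.22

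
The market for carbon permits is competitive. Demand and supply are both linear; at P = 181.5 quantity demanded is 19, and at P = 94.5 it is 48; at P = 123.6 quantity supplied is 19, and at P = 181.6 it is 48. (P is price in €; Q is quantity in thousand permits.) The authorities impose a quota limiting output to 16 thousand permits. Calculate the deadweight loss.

Demand slope = (94.5 − 181.5)/(48 − 19) = −3, so P = 238.5 − 3Q.
Supply slope = (181.6 − 123.6)/(48 − 19) = 2, so P = 85.6 + 2Q.
Competitive equilibrium: 238.5 − 3Q = 85.6 + 2Q → Q* = 30.58, P* = 146.76.
At Q = 16: demand price = 238.5 − 3·16 = 190.5; supply price = 85.6 + 2·16 = 117.6.
ΔQ = 30.58 − 16 = 14.58; wedge = 190.5 − 117.6 = 72.9.
The triangle = ½ × 14.58 × 72.9 = €531.441 thousand.

€531.441 thousand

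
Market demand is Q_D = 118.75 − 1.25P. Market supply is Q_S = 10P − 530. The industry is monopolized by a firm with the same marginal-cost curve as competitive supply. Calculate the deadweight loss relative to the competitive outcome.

217.02

In inverse form: demand P = 95 − 0.8Q, supply P = 53 + 0.1Q.
Competitive equilibrium: 95 − 0.8Q = 53 + 0.1Q → Q* = 46.6667, P* = 57.6667.
Marginal revenue: MR = 95 − 1.6Q. Set MR = MC: 95 − 1.6Q = 53 + 0.1Q → Q_m = 24.7059.
Price P_m = 95 − 0.8·24.7059 = 75.2353; MC(Q_m) = 53 + 0.1·24.7059 = 55.4706.
Competitive Q* = 46.6667, so ΔQ = 21.9608; wedge = 75.2353 − 55.4706 = 19.7647.
Deadweight loss = ½ × 21.9608 × 19.7647 = 217.02.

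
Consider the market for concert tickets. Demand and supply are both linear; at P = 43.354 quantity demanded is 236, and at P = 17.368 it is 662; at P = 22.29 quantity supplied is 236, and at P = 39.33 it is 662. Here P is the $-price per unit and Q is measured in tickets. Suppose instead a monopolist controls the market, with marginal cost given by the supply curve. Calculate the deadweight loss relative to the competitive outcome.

Demand slope = (17.368 − 43.354)/(662 − 236) = −0.061, so P = 57.75 − 0.061Q.
Supply slope = (39.33 − 22.29)/(662 − 236) = 0.04, so P = 12.85 + 0.04Q.
Competitive equilibrium: 57.75 − 0.061Q = 12.85 + 0.04Q → Q* = 444.5545, P* = 30.6322.
Marginal revenue: MR = 57.75 − 0.122Q. Set MR = MC: 57.75 − 0.122Q = 12.85 + 0.04Q → Q_m = 277.1605.
Price P_m = 57.75 − 0.061·277.1605 = 40.8432; MC(Q_m) = 12.85 + 0.04·277.1605 = 23.9364.
Competitive Q* = 444.5545, so ΔQ = 167.394; wedge = 40.8432 − 23.9364 = 16.9068.
Deadweight loss = ½ × 167.394 × 16.9068 = $1415.05.

$1415.05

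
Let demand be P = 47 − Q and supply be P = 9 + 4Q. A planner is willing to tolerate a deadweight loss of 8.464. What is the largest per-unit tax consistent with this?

Competitive equilibrium: 47 − Q = 9 + 4Q → Q* = 7.6, P* = 39.4.
A tax t gives ΔQ = t/5 and wedge t, so DWL = t²/10.
t²/10 = 8.464 → t² = 84.64 → t = 9.2.

9.2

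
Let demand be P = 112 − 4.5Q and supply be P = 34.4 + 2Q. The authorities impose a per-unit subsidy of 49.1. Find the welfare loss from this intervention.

185.45

Competitive equilibrium: 112 − 4.5Q = 34.4 + 2Q → Q* = 11.9385, P* = 58.2769.
The subsidy lowers effective supply by 49.1: P = 2Q − 14.7.
New quantity: 112 − 4.5Q = 2Q − 14.7 → Q' = 19.4923.
Overproduction ΔQ = 19.4923 − 11.9385 = 7.5538; wedge = subsidy = 49.1.
Deadweight loss = ½ × 7.5538 × 49.1 = 185.45.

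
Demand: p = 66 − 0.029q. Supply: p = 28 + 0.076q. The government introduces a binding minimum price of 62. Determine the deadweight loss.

Competitive equilibrium: 66 − 0.029q = 28 + 0.076q → q* = 361.9048, p* = 55.5048.
At the floor p = 62, quantity demanded = (66 − 62)/0.029 = 137.931.
Sellers' marginal cost at q' = 137.931: 28 + 0.076·137.931 = 38.4828.
Δq = 361.9048 − 137.931 = 223.9738; wedge = 62 − 38.4828 = 23.5172.
The triangle = ½ × 223.9738 × 23.5172 = 2633.62.

2633.62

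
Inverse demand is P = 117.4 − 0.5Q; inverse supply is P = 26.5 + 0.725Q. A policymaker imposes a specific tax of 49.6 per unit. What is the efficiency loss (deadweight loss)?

1004.15

Competitive equilibrium: 117.4 − 0.5Q = 26.5 + 0.725Q → Q* = 74.2041, P* = 80.298.
With the tax, the buyer price exceeds the seller price by 49.6: (117.4 − 0.5Q) − (26.5 + 0.725Q) = 49.6 → Q' = 33.7143.
ΔQ = 74.2041 − 33.7143 = 40.4898; the wedge equals the tax, 49.6.
DWL = ½ × 40.4898 × 49.6 = 1004.15.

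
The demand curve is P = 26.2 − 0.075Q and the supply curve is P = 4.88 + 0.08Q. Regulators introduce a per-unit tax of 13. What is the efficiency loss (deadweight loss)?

545.16

Competitive equilibrium: 26.2 − 0.075Q = 4.88 + 0.08Q → Q* = 137.5484, P* = 15.8839.
With the tax, the buyer price exceeds the seller price by 13: (26.2 − 0.075Q) − (4.88 + 0.08Q) = 13 → Q' = 53.6774.
ΔQ = 137.5484 − 53.6774 = 83.871; the wedge equals the tax, 13.
Deadweight loss = ½ × 83.871 × 13 = 545.16.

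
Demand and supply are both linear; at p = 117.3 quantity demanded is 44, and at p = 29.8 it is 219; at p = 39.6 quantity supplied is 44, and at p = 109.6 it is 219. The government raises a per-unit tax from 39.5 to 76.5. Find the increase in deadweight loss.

Demand slope = (29.8 − 117.3)/(219 − 44) = −0.5, so p = 139.3 − 0.5q.
Supply slope = (109.6 − 39.6)/(219 − 44) = 0.4, so p = 22 + 0.4q.
Competitive equilibrium: 139.3 − 0.5q = 22 + 0.4q → q* = 130.3333, p* = 74.1333.
For a per-unit tax t: Δq = t/0.9, so DWL = ½·t·(t/0.9) = t²/1.8.
At t = 39.5: DWL = 866.806. At t = 76.5: DWL = 3251.25.
Increase = 3251.25 − 866.806 = 2384.44.

2384.44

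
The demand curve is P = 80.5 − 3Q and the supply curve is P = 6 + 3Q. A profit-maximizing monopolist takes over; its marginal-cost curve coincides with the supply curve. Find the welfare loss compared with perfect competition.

51.39

Competitive equilibrium: 80.5 − 3Q = 6 + 3Q → Q* = 12.4167, P* = 43.25.
Marginal revenue: MR = 80.5 − 6Q. Set MR = MC: 80.5 − 6Q = 6 + 3Q → Q_m = 8.2778.
Price P_m = 80.5 − 3·8.2778 = 55.6666; MC(Q_m) = 6 + 3·8.2778 = 30.8334.
Competitive Q* = 12.4167, so ΔQ = 4.1389; wedge = 55.6666 − 30.8334 = 24.8332.
DWL = ½ × 4.1389 × 24.8332 = 51.39.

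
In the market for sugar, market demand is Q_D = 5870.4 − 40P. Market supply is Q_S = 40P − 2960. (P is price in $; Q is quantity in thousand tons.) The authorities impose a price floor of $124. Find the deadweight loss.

In inverse form: demand P = 146.76 − 0.025Q, supply P = 74 + 0.025Q.
Competitive equilibrium: 146.76 − 0.025Q = 74 + 0.025Q → Q* = 1455.2, P* = 110.38.
At the floor P = 124, quantity demanded = (146.76 − 124)/0.025 = 910.4.
Sellers' marginal cost at Q' = 910.4: 74 + 0.025·910.4 = 96.76.
ΔQ = 1455.2 − 910.4 = 544.8; wedge = 124 − 96.76 = 27.24.
The triangle = ½ × 544.8 × 27.24 = $7420.176 thousand.

$7420.176 thousand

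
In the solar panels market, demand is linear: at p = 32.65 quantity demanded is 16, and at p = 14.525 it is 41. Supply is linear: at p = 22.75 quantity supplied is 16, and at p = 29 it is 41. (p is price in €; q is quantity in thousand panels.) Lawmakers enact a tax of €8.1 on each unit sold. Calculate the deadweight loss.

Demand slope = (14.525 − 32.65)/(41 − 16) = −0.725, so p = 44.25 − 0.725q.
Supply slope = (29 − 22.75)/(41 − 16) = 0.25, so p = 18.75 + 0.25q.
Competitive equilibrium: 44.25 − 0.725q = 18.75 + 0.25q → q* = 26.1538, p* = 25.2885.
With the tax, the buyer price exceeds the seller price by 8.1: (44.25 − 0.725q) − (18.75 + 0.25q) = 8.1 → q' = 17.8462.
Δq = 26.1538 − 17.8462 = 8.3076; the wedge equals the tax, 8.1.
Deadweight loss = ½ × 8.3076 × 8.1 = €33.65 thousand.

€33.65 thousand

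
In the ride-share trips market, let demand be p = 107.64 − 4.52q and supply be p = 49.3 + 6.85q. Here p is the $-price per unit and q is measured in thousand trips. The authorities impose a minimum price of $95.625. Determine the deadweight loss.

$34.76 thousand

Competitive equilibrium: 107.64 − 4.52q = 49.3 + 6.85q → q* = 5.131, p* = 84.4477.
At the floor p = 95.625, quantity demanded = (107.64 − 95.625)/4.52 = 2.6582.
Sellers' marginal cost at q' = 2.6582: 49.3 + 6.85·2.6582 = 67.5087.
Δq = 5.131 − 2.6582 = 2.4728; wedge = 95.625 − 67.5087 = 28.1163.
Deadweight loss = ½ × 2.4728 × 28.1163 = $34.76 thousand.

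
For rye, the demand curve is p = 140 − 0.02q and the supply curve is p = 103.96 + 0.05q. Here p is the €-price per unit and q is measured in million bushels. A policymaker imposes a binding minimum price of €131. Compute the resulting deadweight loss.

Competitive equilibrium: 140 − 0.02q = 103.96 + 0.05q → q* = 514.8571, p* = 129.7029.
At the floor p = 131, quantity demanded = (140 − 131)/0.02 = 450.
Sellers' marginal cost at q' = 450: 103.96 + 0.05·450 = 126.46.
Δq = 514.8571 − 450 = 64.8571; wedge = 131 − 126.46 = 4.54.
DWL = ½ × 64.8571 × 4.54 = €147.23 million.

€147.23 million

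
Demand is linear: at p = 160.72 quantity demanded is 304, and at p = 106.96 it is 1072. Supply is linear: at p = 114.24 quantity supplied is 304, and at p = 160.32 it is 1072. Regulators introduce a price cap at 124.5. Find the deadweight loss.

2261.78

Demand slope = (106.96 − 160.72)/(1072 − 304) = −0.07, so p = 182 − 0.07q.
Supply slope = (160.32 − 114.24)/(1072 − 304) = 0.06, so p = 96 + 0.06q.
Competitive equilibrium: 182 − 0.07q = 96 + 0.06q → q* = 661.5385, p* = 135.6923.
At the ceiling p = 124.5, quantity supplied = (124.5 − 96)/0.06 = 475.
Willingness to pay at q' = 475: 182 − 0.07·475 = 148.75.
Δq = 661.5385 − 475 = 186.5385; wedge = 148.75 − 124.5 = 24.25.
Welfare loss = ½ × 186.5385 × 24.25 = 2261.78.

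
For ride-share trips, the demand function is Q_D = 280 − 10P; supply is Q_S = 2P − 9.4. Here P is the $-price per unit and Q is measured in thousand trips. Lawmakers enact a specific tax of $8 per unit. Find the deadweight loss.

$53.33 thousand

In inverse form: demand P = 28 − 0.1Q, supply P = 4.7 + 0.5Q.
Competitive equilibrium: 28 − 0.1Q = 4.7 + 0.5Q → Q* = 38.8333, P* = 24.1167.
With the tax, the buyer price exceeds the seller price by 8: (28 − 0.1Q) − (4.7 + 0.5Q) = 8 → Q' = 25.5.
ΔQ = 38.8333 − 25.5 = 13.3333; the wedge equals the tax, 8.
The triangle = ½ × 13.3333 × 8 = $53.33 thousand.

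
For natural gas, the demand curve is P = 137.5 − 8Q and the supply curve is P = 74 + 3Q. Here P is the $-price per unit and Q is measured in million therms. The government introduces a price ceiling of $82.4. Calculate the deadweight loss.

$48.60 million

Competitive equilibrium: 137.5 − 8Q = 74 + 3Q → Q* = 5.7727, P* = 91.3182.
At the ceiling P = 82.4, quantity supplied = (82.4 − 74)/3 = 2.8.
Willingness to pay at Q' = 2.8: 137.5 − 8·2.8 = 115.1.
ΔQ = 5.7727 − 2.8 = 2.9727; wedge = 115.1 − 82.4 = 32.7.
Deadweight loss = ½ × 2.9727 × 32.7 = $48.60 million.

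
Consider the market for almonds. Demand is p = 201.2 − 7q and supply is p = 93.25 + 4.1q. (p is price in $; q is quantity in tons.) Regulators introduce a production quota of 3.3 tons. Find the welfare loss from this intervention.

$229.12

Competitive equilibrium: 201.2 − 7q = 93.25 + 4.1q → q* = 9.7252, p* = 133.1234.
At q = 3.3: demand price = 201.2 − 7·3.3 = 178.1; supply price = 93.25 + 4.1·3.3 = 106.78.
Δq = 9.7252 − 3.3 = 6.4252; wedge = 178.1 − 106.78 = 71.32.
Welfare loss = ½ × 6.4252 × 71.32 = $229.12.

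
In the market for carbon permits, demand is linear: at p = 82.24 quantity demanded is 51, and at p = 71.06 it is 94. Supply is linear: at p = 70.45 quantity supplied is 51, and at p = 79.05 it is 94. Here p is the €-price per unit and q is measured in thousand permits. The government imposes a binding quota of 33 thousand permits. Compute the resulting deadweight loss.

Demand slope = (71.06 − 82.24)/(94 − 51) = −0.26, so p = 95.5 − 0.26q.
Supply slope = (79.05 − 70.45)/(94 − 51) = 0.2, so p = 60.25 + 0.2q.
Competitive equilibrium: 95.5 − 0.26q = 60.25 + 0.2q → q* = 76.6304, p* = 75.5761.
At q = 33: demand price = 95.5 − 0.26·33 = 86.92; supply price = 60.25 + 0.2·33 = 66.85.
Δq = 76.6304 − 33 = 43.6304; wedge = 86.92 − 66.85 = 20.07.
The triangle = ½ × 43.6304 × 20.07 = €437.83 thousand.

€437.83 thousand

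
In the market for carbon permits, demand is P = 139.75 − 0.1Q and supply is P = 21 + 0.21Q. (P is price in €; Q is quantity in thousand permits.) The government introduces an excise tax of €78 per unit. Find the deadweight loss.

Competitive equilibrium: 139.75 − 0.1Q = 21 + 0.21Q → Q* = 383.0645, P* = 101.4435.
With the tax, the buyer price exceeds the seller price by 78: (139.75 − 0.1Q) − (21 + 0.21Q) = 78 → Q' = 131.4516.
ΔQ = 383.0645 − 131.4516 = 251.6129; the wedge equals the tax, 78.
Deadweight loss = ½ × 251.6129 × 78 = €9812.90 thousand.

€9812.90 thousand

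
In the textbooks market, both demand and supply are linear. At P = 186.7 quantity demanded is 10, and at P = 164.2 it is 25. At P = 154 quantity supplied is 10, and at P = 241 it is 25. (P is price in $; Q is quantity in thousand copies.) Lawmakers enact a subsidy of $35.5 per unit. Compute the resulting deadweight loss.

$86.32 thousand

Demand slope = (164.2 − 186.7)/(25 − 10) = −1.5, so P = 201.7 − 1.5Q.
Supply slope = (241 − 154)/(25 − 10) = 5.8, so P = 96 + 5.8Q.
Competitive equilibrium: 201.7 − 1.5Q = 96 + 5.8Q → Q* = 14.4795, P* = 179.9808.
The subsidy lowers effective supply by 35.5: P = 60.5 + 5.8Q.
New quantity: 201.7 − 1.5Q = 60.5 + 5.8Q → Q' = 19.3425.
Overproduction ΔQ = 19.3425 − 14.4795 = 4.863; wedge = subsidy = 35.5.
Deadweight loss = ½ × 4.863 × 35.5 = $86.32 thousand.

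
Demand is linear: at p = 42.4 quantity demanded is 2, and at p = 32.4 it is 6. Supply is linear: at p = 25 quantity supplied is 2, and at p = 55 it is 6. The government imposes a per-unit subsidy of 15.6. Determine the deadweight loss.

12.168

Demand slope = (32.4 − 42.4)/(6 − 2) = −2.5, so p = 47.4 − 2.5q.
Supply slope = (55 − 25)/(6 − 2) = 7.5, so p = 10 + 7.5q.
Competitive equilibrium: 47.4 − 2.5q = 10 + 7.5q → q* = 3.74, p* = 38.05.
The subsidy lowers effective supply by 15.6: p = 7.5q − 5.6.
New quantity: 47.4 − 2.5q = 7.5q − 5.6 → q' = 5.3.
Overproduction Δq = 5.3 − 3.74 = 1.56; wedge = subsidy = 15.6.
DWL = ½ × 1.56 × 15.6 = 12.168.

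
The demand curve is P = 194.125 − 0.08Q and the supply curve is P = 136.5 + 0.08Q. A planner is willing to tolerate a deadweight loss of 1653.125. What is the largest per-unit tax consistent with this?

Competitive equilibrium: 194.125 − 0.08Q = 136.5 + 0.08Q → Q* = 360.1563, P* = 165.3125.
A tax t gives ΔQ = t/0.16 and wedge t, so DWL = t²/0.32.
t²/0.32 = 1653.125 → t² = 529 → t = 23.

23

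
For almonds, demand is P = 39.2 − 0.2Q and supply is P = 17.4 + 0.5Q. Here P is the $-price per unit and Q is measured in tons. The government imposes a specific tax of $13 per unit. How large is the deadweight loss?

Competitive equilibrium: 39.2 − 0.2Q = 17.4 + 0.5Q → Q* = 31.1429, P* = 32.9714.
With the tax, the buyer price exceeds the seller price by 13: (39.2 − 0.2Q) − (17.4 + 0.5Q) = 13 → Q' = 12.5714.
ΔQ = 31.1429 − 12.5714 = 18.5715; the wedge equals the tax, 13.
The triangle = ½ × 18.5715 × 13 = $120.71.

$120.71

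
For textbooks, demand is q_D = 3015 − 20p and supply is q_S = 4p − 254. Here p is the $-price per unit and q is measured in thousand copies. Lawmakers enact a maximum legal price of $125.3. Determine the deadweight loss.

In inverse form: demand p = 150.75 − 0.05q, supply p = 63.5 + 0.25q.
Competitive equilibrium: 150.75 − 0.05q = 63.5 + 0.25q → q* = 290.8333, p* = 136.2083.
At the ceiling p = 125.3, quantity supplied = (125.3 − 63.5)/0.25 = 247.2.
Willingness to pay at q' = 247.2: 150.75 − 0.05·247.2 = 138.39.
Δq = 290.8333 − 247.2 = 43.6333; wedge = 138.39 − 125.3 = 13.09.
Deadweight loss = ½ × 43.6333 × 13.09 = $285.58 thousand.

$285.58 thousand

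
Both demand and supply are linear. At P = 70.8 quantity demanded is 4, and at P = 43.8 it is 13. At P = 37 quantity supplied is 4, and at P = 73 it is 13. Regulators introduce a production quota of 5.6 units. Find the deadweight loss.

36.48

Demand slope = (43.8 − 70.8)/(13 − 4) = −3, so P = 82.8 − 3Q.
Supply slope = (73 − 37)/(13 − 4) = 4, so P = 21 + 4Q.
Competitive equilibrium: 82.8 − 3Q = 21 + 4Q → Q* = 8.8286, P* = 56.3143.
At Q = 5.6: demand price = 82.8 − 3·5.6 = 66; supply price = 21 + 4·5.6 = 43.4.
ΔQ = 8.8286 − 5.6 = 3.2286; wedge = 66 − 43.4 = 22.6.
Deadweight loss = ½ × 3.2286 × 22.6 = 36.48.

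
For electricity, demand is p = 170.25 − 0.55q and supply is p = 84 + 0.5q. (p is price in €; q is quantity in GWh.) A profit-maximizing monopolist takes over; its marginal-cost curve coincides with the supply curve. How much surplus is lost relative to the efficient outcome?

Competitive equilibrium: 170.25 − 0.55q = 84 + 0.5q → q* = 82.14286, p* = 125.07143.
Marginal revenue: MR = 170.25 − 1.1q. Set MR = MC: 170.25 − 1.1q = 84 + 0.5q → q_m = 53.90625.
Price p_m = 170.25 − 0.55·53.90625 = 140.60156; MC(q_m) = 84 + 0.5·53.90625 = 110.95313.
Competitive q* = 82.14286, so Δq = 28.23661; wedge = 140.60156 − 110.95313 = 29.64843.
The triangle = ½ × 28.23661 × 29.64843 = €418.59.

€418.59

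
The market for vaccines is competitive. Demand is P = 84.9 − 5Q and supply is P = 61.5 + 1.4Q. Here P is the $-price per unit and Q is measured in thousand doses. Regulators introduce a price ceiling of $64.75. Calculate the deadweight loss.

Competitive equilibrium: 84.9 − 5Q = 61.5 + 1.4Q → Q* = 3.6563, P* = 66.6188.
At the ceiling P = 64.75, quantity supplied = (64.75 − 61.5)/1.4 = 2.3214.
Willingness to pay at Q' = 2.3214: 84.9 − 5·2.3214 = 73.293.
ΔQ = 3.6563 − 2.3214 = 1.3349; wedge = 73.293 − 64.75 = 8.543.
The triangle = ½ × 1.3349 × 8.543 = $5.70 thousand.

$5.70 thousand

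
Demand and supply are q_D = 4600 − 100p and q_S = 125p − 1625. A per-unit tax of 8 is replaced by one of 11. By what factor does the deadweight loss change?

1.891

In inverse form: demand p = 46 − 0.01q, supply p = 13 + 0.008q.
Competitive equilibrium: 46 − 0.01q = 13 + 0.008q → q* = 1833.3333, p* = 27.6667.
For a per-unit tax t: Δq = t/0.018, so DWL = ½·t·(t/0.018) = t²/0.036.
At t = 8: DWL = 1777.778. At t = 11: DWL = 3361.111.
Ratio = (11/8)² = 1.891.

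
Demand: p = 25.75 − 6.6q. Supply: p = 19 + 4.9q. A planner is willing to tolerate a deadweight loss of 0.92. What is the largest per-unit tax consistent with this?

4.6

Competitive equilibrium: 25.75 − 6.6q = 19 + 4.9q → q* = 0.587, p* = 21.8761.
A tax t gives Δq = t/11.5 and wedge t, so DWL = t²/23.
t²/23 = 0.92 → t² = 21.16 → t = 4.6.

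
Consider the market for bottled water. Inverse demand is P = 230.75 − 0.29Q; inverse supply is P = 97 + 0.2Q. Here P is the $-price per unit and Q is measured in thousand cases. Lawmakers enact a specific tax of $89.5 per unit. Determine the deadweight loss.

Competitive equilibrium: 230.75 − 0.29Q = 97 + 0.2Q → Q* = 272.95918, P* = 151.59184.
With the tax, the buyer price exceeds the seller price by 89.5: (230.75 − 0.29Q) − (97 + 0.2Q) = 89.5 → Q' = 90.30612.
ΔQ = 272.95918 − 90.30612 = 182.65306; the wedge equals the tax, 89.5.
The triangle = ½ × 182.65306 × 89.5 = $8173.72 thousand.

$8173.72 thousand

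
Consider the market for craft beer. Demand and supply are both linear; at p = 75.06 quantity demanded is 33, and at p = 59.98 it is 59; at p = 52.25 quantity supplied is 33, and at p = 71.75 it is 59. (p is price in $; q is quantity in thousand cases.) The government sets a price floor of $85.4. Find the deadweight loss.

$813.60 thousand

Demand slope = (59.98 − 75.06)/(59 − 33) = −0.58, so p = 94.2 − 0.58q.
Supply slope = (71.75 − 52.25)/(59 − 33) = 0.75, so p = 27.5 + 0.75q.
Competitive equilibrium: 94.2 − 0.58q = 27.5 + 0.75q → q* = 50.1504, p* = 65.1128.
At the floor p = 85.4, quantity demanded = (94.2 − 85.4)/0.58 = 15.1724.
Sellers' marginal cost at q' = 15.1724: 27.5 + 0.75·15.1724 = 38.8793.
Δq = 50.1504 − 15.1724 = 34.978; wedge = 85.4 − 38.8793 = 46.5207.
Welfare loss = ½ × 34.978 × 46.5207 = $813.60 thousand.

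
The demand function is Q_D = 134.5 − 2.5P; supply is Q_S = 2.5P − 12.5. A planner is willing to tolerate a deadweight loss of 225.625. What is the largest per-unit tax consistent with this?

19

In inverse form: demand P = 53.8 − 0.4Q, supply P = 5 + 0.4Q.
Competitive equilibrium: 53.8 − 0.4Q = 5 + 0.4Q → Q* = 61, P* = 29.4.
A tax t gives ΔQ = t/0.8 and wedge t, so DWL = t²/1.6.
t²/1.6 = 225.625 → t² = 361 → t = 19.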